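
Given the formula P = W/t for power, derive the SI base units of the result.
Units of each symbol in P = W/t:
  W (work): kg·m²/s²
  t (time): s  → in the denominator, contributes 1/s

Multiplying the contributions: [kg·m²/s²] · [1/s]
Adding exponents of each base unit: kg: 1, m: 2, s: -3
SI base units of power: kg·m²/s³

Answer: kg·m²/s³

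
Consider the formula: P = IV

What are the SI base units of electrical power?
Units of each symbol in P = IV:
  I (current): A
  V (voltage, in volts): kg·m²/(s³·A)

Multiplying the contributions: [A] · [kg·m²/(s³·A)]
Adding exponents of each base unit: kg: 1, m: 2, s: -3
SI base units of electrical power: kg·m²/s³

Answer: kg·m²/s³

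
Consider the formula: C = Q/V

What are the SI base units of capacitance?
Units of each symbol in C = Q/V:
  Q (charge, in coulombs): s·A
  V (voltage, in volts): kg·m²/(s³·A)  → in the denominator, contributes s³·A/(kg·m²)

Multiplying the contributions: [s·A] · [s³·A/(kg·m²)]
Adding exponents of each base unit: kg: -1, m: -2, s: 4, A: 2
SI base units of capacitance: s⁴·A²/(kg·m²)

Answer: s⁴·A²/(kg·m²)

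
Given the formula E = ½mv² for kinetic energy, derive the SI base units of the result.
Units of each symbol in E = ½mv²:
  m (mass): kg
  v (speed): m/s  → to the power 2, contributes m²/s²
  The factor ½ is dimensionless.

Multiplying the contributions: [kg] · [m²/s²]
Adding exponents of each base unit: kg: 1, m: 2, s: -2
SI base units of kinetic energy: kg·m²/s²

Answer: kg·m²/s²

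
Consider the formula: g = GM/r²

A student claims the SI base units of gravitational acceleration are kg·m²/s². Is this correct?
Units of each symbol in g = GM/r²:
  G (gravitational constant): m³/(kg·s²)
  M (mass): kg
  r (distance): m  → to the power 2 in the denominator, contributes 1/m²

Multiplying the contributions: [m³/(kg·s²)] · [kg] · [1/m²]
Adding exponents of each base unit: m: 1, s: -2
SI base units of gravitational acceleration: m/s²

The claimed units kg·m²/s² (exponents kg: 1, m: 2, s: -2) do not match the derived units m/s² (exponents m: 1, s: -2), so the claim is incorrect.

Answer: No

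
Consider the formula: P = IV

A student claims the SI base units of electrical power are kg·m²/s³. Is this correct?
Units of each symbol in P = IV:
  I (current): A
  V (voltage, in volts): kg·m²/(s³·A)

Multiplying the contributions: [A] · [kg·m²/(s³·A)]
Adding exponents of each base unit: kg: 1, m: 2, s: -3
SI base units of electrical power: kg·m²/s³

The claimed units kg·m²/s³ match the derived units, so the claim is correct.

Answer: Yes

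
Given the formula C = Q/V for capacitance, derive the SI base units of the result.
Units of each symbol in C = Q/V:
  Q (charge, in coulombs): s·A
  V (voltage, in volts): kg·m²/(s³·A)  → in the denominator, contributes s³·A/(kg·m²)

Multiplying the contributions: [s·A] · [s³·A/(kg·m²)]
Adding exponents of each base unit: kg: -1, m: -2, s: 4, A: 2
SI base units of capacitance: s⁴·A²/(kg·m²)

Answer: s⁴·A²/(kg·m²)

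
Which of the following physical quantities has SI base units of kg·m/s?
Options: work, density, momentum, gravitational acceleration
Checking the SI base units of each option:
  work (W = Fd): kg·m²/s²  ✗
  density (ρ = m/V): kg/m³  ✗
  momentum (p = mv): kg·m/s  ✓ matches
  gravitational acceleration (g = GM/r²): m/s²  ✗

Only momentum has units kg·m/s.

Answer: momentum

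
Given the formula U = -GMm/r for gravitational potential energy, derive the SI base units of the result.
Units of each symbol in U = -GMm/r:
  G (gravitational constant): m³/(kg·s²)
  M (mass): kg
  m (mass): kg
  r (distance): m  → in the denominator, contributes 1/m
  The minus sign does not affect the units.

Multiplying the contributions: [m³/(kg·s²)] · [kg] · [kg] · [1/m]
Adding exponents of each base unit: kg: 1, m: 2, s: -2
SI base units of gravitational potential energy: kg·m²/s²

Answer: kg·m²/s²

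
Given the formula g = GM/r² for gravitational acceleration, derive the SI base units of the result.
Units of each symbol in g = GM/r²:
  G (gravitational constant): m³/(kg·s²)
  M (mass): kg
  r (distance): m  → to the power 2 in the denominator, contributes 1/m²

Multiplying the contributions: [m³/(kg·s²)] · [kg] · [1/m²]
Adding exponents of each base unit: m: 1, s: -2
SI base units of gravitational acceleration: m/s²

Answer: m/s²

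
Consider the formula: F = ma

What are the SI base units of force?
Units of each symbol in F = ma:
  m (mass): kg
  a (acceleration): m/s²

Multiplying the contributions: [kg] · [m/s²]
Adding exponents of each base unit: kg: 1, m: 1, s: -2
SI base units of force: kg·m/s²

Answer: kg·m/s²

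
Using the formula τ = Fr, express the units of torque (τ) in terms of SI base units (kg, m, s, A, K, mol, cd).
Units of each symbol in τ = Fr:
  F (force): kg·m/s²
  r (lever arm): m

Multiplying the contributions: [kg·m/s²] · [m]
Adding exponents of each base unit: kg: 1, m: 2, s: -2
SI base units of torque: kg·m²/s²

Answer: kg·m²/s²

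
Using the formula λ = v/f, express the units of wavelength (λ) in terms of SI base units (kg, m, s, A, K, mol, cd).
Units of each symbol in λ = v/f:
  v (wave speed): m/s
  f (frequency): 1/s  → in the denominator, contributes s

Multiplying the contributions: [m/s] · [s]
Adding exponents of each base unit: m: 1
SI base units of wavelength: m

Answer: m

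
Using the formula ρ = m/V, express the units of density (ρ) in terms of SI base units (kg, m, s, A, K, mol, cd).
Units of each symbol in ρ = m/V:
  m (mass): kg
  V (volume): m³  → in the denominator, contributes 1/m³

Multiplying the contributions: [kg] · [1/m³]
Adding exponents of each base unit: kg: 1, m: -3
SI base units of density: kg/m³

Answer: kg/m³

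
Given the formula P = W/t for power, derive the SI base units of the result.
Units of each symbol in P = W/t:
  W (work): kg·m²/s²
  t (time): s  → in the denominator, contributes 1/s

Multiplying the contributions: [kg·m²/s²] · [1/s]
Adding exponents of each base unit: kg: 1, m: 2, s: -3
SI base units of power: kg·m²/s³

Answer: kg·m²/s³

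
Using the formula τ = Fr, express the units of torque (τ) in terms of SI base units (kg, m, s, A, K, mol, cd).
Units of each symbol in τ = Fr:
  F (force): kg·m/s²
  r (lever arm): m

Multiplying the contributions: [kg·m/s²] · [m]
Adding exponents of each base unit: kg: 1, m: 2, s: -2
SI base units of torque: kg·m²/s²

Answer: kg·m²/s²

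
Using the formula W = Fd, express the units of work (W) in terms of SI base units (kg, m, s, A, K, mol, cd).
Units of each symbol in W = Fd:
  F (force): kg·m/s²
  d (displacement): m

Multiplying the contributions: [kg·m/s²] · [m]
Adding exponents of each base unit: kg: 1, m: 2, s: -2
SI base units of work: kg·m²/s²

Answer: kg·m²/s²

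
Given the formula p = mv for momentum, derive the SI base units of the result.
Units of each symbol in p = mv:
  m (mass): kg
  v (velocity): m/s

Multiplying the contributions: [kg] · [m/s]
Adding exponents of each base unit: kg: 1, m: 1, s: -1
SI base units of momentum: kg·m/s

Answer: kg·m/s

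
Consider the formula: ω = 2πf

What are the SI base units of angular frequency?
Units of each symbol in ω = 2πf:
  f (frequency): 1/s
  The factor 2π is dimensionless.

Multiplying the contributions: [1/s]
Adding exponents of each base unit: s: -1
SI base units of angular frequency: 1/s

Answer: 1/s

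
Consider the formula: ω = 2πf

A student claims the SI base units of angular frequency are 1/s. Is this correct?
Units of each symbol in ω = 2πf:
  f (frequency): 1/s
  The factor 2π is dimensionless.

Multiplying the contributions: [1/s]
Adding exponents of each base unit: s: -1
SI base units of angular frequency: 1/s

The claimed units 1/s match the derived units, so the claim is correct.

Answer: Yes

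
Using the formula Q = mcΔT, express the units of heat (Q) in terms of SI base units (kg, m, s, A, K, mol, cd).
Units of each symbol in Q = mcΔT:
  m (mass): kg
  c (specific heat capacity, in J/(kg·K)): m²/(s²·K)
  ΔT (temperature change): K

Multiplying the contributions: [kg] · [m²/(s²·K)] · [K]
Adding exponents of each base unit: kg: 1, m: 2, s: -2
SI base units of heat: kg·m²/s²

Answer: kg·m²/s²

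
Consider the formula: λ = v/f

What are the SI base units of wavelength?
Units of each symbol in λ = v/f:
  v (wave speed): m/s
  f (frequency): 1/s  → in the denominator, contributes s

Multiplying the contributions: [m/s] · [s]
Adding exponents of each base unit: m: 1
SI base units of wavelength: m

Answer: m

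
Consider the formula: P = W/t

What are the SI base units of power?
Units of each symbol in P = W/t:
  W (work): kg·m²/s²
  t (time): s  → in the denominator, contributes 1/s

Multiplying the contributions: [kg·m²/s²] · [1/s]
Adding exponents of each base unit: kg: 1, m: 2, s: -3
SI base units of power: kg·m²/s³

Answer: kg·m²/s³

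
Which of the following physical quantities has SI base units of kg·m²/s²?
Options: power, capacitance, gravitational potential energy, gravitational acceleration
Checking the SI base units of each option:
  power (P = W/t): kg·m²/s³  ✗
  capacitance (C = Q/V): s⁴·A²/(kg·m²)  ✗
  gravitational potential energy (U = -GMm/r): kg·m²/s²  ✓ matches
  gravitational acceleration (g = GM/r²): m/s²  ✗

Only gravitational potential energy has units kg·m²/s².

Answer: gravitational potential energy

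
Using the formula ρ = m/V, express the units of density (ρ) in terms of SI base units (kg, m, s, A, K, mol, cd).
Units of each symbol in ρ = m/V:
  m (mass): kg
  V (volume): m³  → in the denominator, contributes 1/m³

Multiplying the contributions: [kg] · [1/m³]
Adding exponents of each base unit: kg: 1, m: -3
SI base units of density: kg/m³

Answer: kg/m³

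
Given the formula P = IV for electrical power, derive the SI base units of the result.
Units of each symbol in P = IV:
  I (current): A
  V (voltage, in volts): kg·m²/(s³·A)

Multiplying the contributions: [A] · [kg·m²/(s³·A)]
Adding exponents of each base unit: kg: 1, m: 2, s: -3
SI base units of electrical power: kg·m²/s³

Answer: kg·m²/s³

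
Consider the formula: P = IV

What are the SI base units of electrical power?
Units of each symbol in P = IV:
  I (current): A
  V (voltage, in volts): kg·m²/(s³·A)

Multiplying the contributions: [A] · [kg·m²/(s³·A)]
Adding exponents of each base unit: kg: 1, m: 2, s: -3
SI base units of electrical power: kg·m²/s³

Answer: kg·m²/s³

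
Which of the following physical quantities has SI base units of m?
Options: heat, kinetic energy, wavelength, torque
Checking the SI base units of each option:
  heat (Q = mcΔT): kg·m²/s²  ✗
  kinetic energy (E = ½mv²): kg·m²/s²  ✗
  wavelength (λ = v/f): m  ✓ matches
  torque (τ = Fr): kg·m²/s²  ✗

Only wavelength has units m.

Answer: wavelength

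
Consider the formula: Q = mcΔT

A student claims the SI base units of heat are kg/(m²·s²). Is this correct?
Units of each symbol in Q = mcΔT:
  m (mass): kg
  c (specific heat capacity, in J/(kg·K)): m²/(s²·K)
  ΔT (temperature change): K

Multiplying the contributions: [kg] · [m²/(s²·K)] · [K]
Adding exponents of each base unit: kg: 1, m: 2, s: -2
SI base units of heat: kg·m²/s²

The claimed units kg/(m²·s²) (exponents kg: 1, m: -2, s: -2) do not match the derived units kg·m²/s² (exponents kg: 1, m: 2, s: -2), so the claim is incorrect.

Answer: No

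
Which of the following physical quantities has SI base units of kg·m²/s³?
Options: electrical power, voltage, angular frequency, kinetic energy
Checking the SI base units of each option:
  electrical power (P = IV): kg·m²/s³  ✓ matches
  voltage (V = IR): kg·m²/(s³·A)  ✗
  angular frequency (ω = 2πf): 1/s  ✗
  kinetic energy (E = ½mv²): kg·m²/s²  ✗

Only electrical power has units kg·m²/s³.

Answer: electrical power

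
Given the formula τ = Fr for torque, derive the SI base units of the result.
Units of each symbol in τ = Fr:
  F (force): kg·m/s²
  r (lever arm): m

Multiplying the contributions: [kg·m/s²] · [m]
Adding exponents of each base unit: kg: 1, m: 2, s: -2
SI base units of torque: kg·m²/s²

Answer: kg·m²/s²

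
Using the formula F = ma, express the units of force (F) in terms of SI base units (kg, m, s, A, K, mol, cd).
Units of each symbol in F = ma:
  m (mass): kg
  a (acceleration): m/s²

Multiplying the contributions: [kg] · [m/s²]
Adding exponents of each base unit: kg: 1, m: 1, s: -2
SI base units of force: kg·m/s²

Answer: kg·m/s²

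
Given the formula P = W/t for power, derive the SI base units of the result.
Units of each symbol in P = W/t:
  W (work): kg·m²/s²
  t (time): s  → in the denominator, contributes 1/s

Multiplying the contributions: [kg·m²/s²] · [1/s]
Adding exponents of each base unit: kg: 1, m: 2, s: -3
SI base units of power: kg·m²/s³

Answer: kg·m²/s³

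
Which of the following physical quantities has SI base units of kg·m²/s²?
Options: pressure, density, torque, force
Checking the SI base units of each option:
  pressure (P = F/A): kg/(m·s²)  ✗
  density (ρ = m/V): kg/m³  ✗
  torque (τ = Fr): kg·m²/s²  ✓ matches
  force (F = ma): kg·m/s²  ✗

Only torque has units kg·m²/s².

Answer: torque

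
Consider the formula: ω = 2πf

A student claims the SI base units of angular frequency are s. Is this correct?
Units of each symbol in ω = 2πf:
  f (frequency): 1/s
  The factor 2π is dimensionless.

Multiplying the contributions: [1/s]
Adding exponents of each base unit: s: -1
SI base units of angular frequency: 1/s

The claimed units s (exponents s: 1) do not match the derived units 1/s (exponents s: -1), so the claim is incorrect.

Answer: No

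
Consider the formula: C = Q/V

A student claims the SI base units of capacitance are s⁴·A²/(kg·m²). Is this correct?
Units of each symbol in C = Q/V:
  Q (charge, in coulombs): s·A
  V (voltage, in volts): kg·m²/(s³·A)  → in the denominator, contributes s³·A/(kg·m²)

Multiplying the contributions: [s·A] · [s³·A/(kg·m²)]
Adding exponents of each base unit: kg: -1, m: -2, s: 4, A: 2
SI base units of capacitance: s⁴·A²/(kg·m²)

The claimed units s⁴·A²/(kg·m²) match the derived units, so the claim is correct.

Answer: Yes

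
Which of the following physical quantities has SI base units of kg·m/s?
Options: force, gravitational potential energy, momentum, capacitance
Checking the SI base units of each option:
  force (F = ma): kg·m/s²  ✗
  gravitational potential energy (U = -GMm/r): kg·m²/s²  ✗
  momentum (p = mv): kg·m/s  ✓ matches
  capacitance (C = Q/V): s⁴·A²/(kg·m²)  ✗

Only momentum has units kg·m/s.

Answer: momentum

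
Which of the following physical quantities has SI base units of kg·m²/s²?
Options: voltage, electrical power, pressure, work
Checking the SI base units of each option:
  voltage (V = IR): kg·m²/(s³·A)  ✗
  electrical power (P = IV): kg·m²/s³  ✗
  pressure (P = F/A): kg/(m·s²)  ✗
  work (W = Fd): kg·m²/s²  ✓ matches

Only work has units kg·m²/s².

Answer: work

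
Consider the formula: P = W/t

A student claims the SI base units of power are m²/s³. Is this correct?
Units of each symbol in P = W/t:
  W (work): kg·m²/s²
  t (time): s  → in the denominator, contributes 1/s

Multiplying the contributions: [kg·m²/s²] · [1/s]
Adding exponents of each base unit: kg: 1, m: 2, s: -3
SI base units of power: kg·m²/s³

The claimed units m²/s³ (exponents m: 2, s: -3) do not match the derived units kg·m²/s³ (exponents kg: 1, m: 2, s: -3), so the claim is incorrect.

Answer: No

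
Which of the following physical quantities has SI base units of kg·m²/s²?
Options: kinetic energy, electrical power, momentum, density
Checking the SI base units of each option:
  kinetic energy (E = ½mv²): kg·m²/s²  ✓ matches
  electrical power (P = IV): kg·m²/s³  ✗
  momentum (p = mv): kg·m/s  ✗
  density (ρ = m/V): kg/m³  ✗

Only kinetic energy has units kg·m²/s².

Answer: kinetic energy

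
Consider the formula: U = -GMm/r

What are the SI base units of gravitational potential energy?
Units of each symbol in U = -GMm/r:
  G (gravitational constant): m³/(kg·s²)
  M (mass): kg
  m (mass): kg
  r (distance): m  → in the denominator, contributes 1/m
  The minus sign does not affect the units.

Multiplying the contributions: [m³/(kg·s²)] · [kg] · [kg] · [1/m]
Adding exponents of each base unit: kg: 1, m: 2, s: -2
SI base units of gravitational potential energy: kg·m²/s²

Answer: kg·m²/s²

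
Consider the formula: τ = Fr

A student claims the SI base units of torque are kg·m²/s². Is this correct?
Units of each symbol in τ = Fr:
  F (force): kg·m/s²
  r (lever arm): m

Multiplying the contributions: [kg·m/s²] · [m]
Adding exponents of each base unit: kg: 1, m: 2, s: -2
SI base units of torque: kg·m²/s²

The claimed units kg·m²/s² match the derived units, so the claim is correct.

Answer: Yes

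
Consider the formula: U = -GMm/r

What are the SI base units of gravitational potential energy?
Units of each symbol in U = -GMm/r:
  G (gravitational constant): m³/(kg·s²)
  M (mass): kg
  m (mass): kg
  r (distance): m  → in the denominator, contributes 1/m
  The minus sign does not affect the units.

Multiplying the contributions: [m³/(kg·s²)] · [kg] · [kg] · [1/m]
Adding exponents of each base unit: kg: 1, m: 2, s: -2
SI base units of gravitational potential energy: kg·m²/s²

Answer: kg·m²/s²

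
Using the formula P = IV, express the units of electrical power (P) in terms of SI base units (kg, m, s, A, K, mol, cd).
Units of each symbol in P = IV:
  I (current): A
  V (voltage, in volts): kg·m²/(s³·A)

Multiplying the contributions: [A] · [kg·m²/(s³·A)]
Adding exponents of each base unit: kg: 1, m: 2, s: -3
SI base units of electrical power: kg·m²/s³

Answer: kg·m²/s³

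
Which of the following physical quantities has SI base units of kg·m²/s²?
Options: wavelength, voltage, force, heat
Checking the SI base units of each option:
  wavelength (λ = v/f): m  ✗
  voltage (V = IR): kg·m²/(s³·A)  ✗
  force (F = ma): kg·m/s²  ✗
  heat (Q = mcΔT): kg·m²/s²  ✓ matches

Only heat has units kg·m²/s².

Answer: heat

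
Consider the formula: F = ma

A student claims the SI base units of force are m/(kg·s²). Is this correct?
Units of each symbol in F = ma:
  m (mass): kg
  a (acceleration): m/s²

Multiplying the contributions: [kg] · [m/s²]
Adding exponents of each base unit: kg: 1, m: 1, s: -2
SI base units of force: kg·m/s²

The claimed units m/(kg·s²) (exponents kg: -1, m: 1, s: -2) do not match the derived units kg·m/s² (exponents kg: 1, m: 1, s: -2), so the claim is incorrect.

Answer: No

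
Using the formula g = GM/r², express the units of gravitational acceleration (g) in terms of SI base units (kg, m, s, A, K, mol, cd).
Units of each symbol in g = GM/r²:
  G (gravitational constant): m³/(kg·s²)
  M (mass): kg
  r (distance): m  → to the power 2 in the denominator, contributes 1/m²

Multiplying the contributions: [m³/(kg·s²)] · [kg] · [1/m²]
Adding exponents of each base unit: m: 1, s: -2
SI base units of gravitational acceleration: m/s²

Answer: m/s²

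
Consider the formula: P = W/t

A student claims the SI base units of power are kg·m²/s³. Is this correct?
Units of each symbol in P = W/t:
  W (work): kg·m²/s²
  t (time): s  → in the denominator, contributes 1/s

Multiplying the contributions: [kg·m²/s²] · [1/s]
Adding exponents of each base unit: kg: 1, m: 2, s: -3
SI base units of power: kg·m²/s³

The claimed units kg·m²/s³ match the derived units, so the claim is correct.

Answer: Yes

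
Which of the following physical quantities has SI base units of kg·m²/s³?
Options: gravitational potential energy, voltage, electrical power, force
Checking the SI base units of each option:
  gravitational potential energy (U = -GMm/r): kg·m²/s²  ✗
  voltage (V = IR): kg·m²/(s³·A)  ✗
  electrical power (P = IV): kg·m²/s³  ✓ matches
  force (F = ma): kg·m/s²  ✗

Only electrical power has units kg·m²/s³.

Answer: electrical power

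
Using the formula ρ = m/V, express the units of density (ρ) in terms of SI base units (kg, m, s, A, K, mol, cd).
Units of each symbol in ρ = m/V:
  m (mass): kg
  V (volume): m³  → in the denominator, contributes 1/m³

Multiplying the contributions: [kg] · [1/m³]
Adding exponents of each base unit: kg: 1, m: -3
SI base units of density: kg/m³

Answer: kg/m³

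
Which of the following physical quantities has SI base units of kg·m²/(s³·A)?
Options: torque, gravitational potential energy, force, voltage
Checking the SI base units of each option:
  torque (τ = Fr): kg·m²/s²  ✗
  gravitational potential energy (U = -GMm/r): kg·m²/s²  ✗
  force (F = ma): kg·m/s²  ✗
  voltage (V = IR): kg·m²/(s³·A)  ✓ matches

Only voltage has units kg·m²/(s³·A).

Answer: voltage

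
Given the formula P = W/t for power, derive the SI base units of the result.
Units of each symbol in P = W/t:
  W (work): kg·m²/s²
  t (time): s  → in the denominator, contributes 1/s

Multiplying the contributions: [kg·m²/s²] · [1/s]
Adding exponents of each base unit: kg: 1, m: 2, s: -3
SI base units of power: kg·m²/s³

Answer: kg·m²/s³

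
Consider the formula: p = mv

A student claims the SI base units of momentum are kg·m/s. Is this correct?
Units of each symbol in p = mv:
  m (mass): kg
  v (velocity): m/s

Multiplying the contributions: [kg] · [m/s]
Adding exponents of each base unit: kg: 1, m: 1, s: -1
SI base units of momentum: kg·m/s

The claimed units kg·m/s match the derived units, so the claim is correct.

Answer: Yes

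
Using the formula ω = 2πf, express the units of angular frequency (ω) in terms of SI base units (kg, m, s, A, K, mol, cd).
Units of each symbol in ω = 2πf:
  f (frequency): 1/s
  The factor 2π is dimensionless.

Multiplying the contributions: [1/s]
Adding exponents of each base unit: s: -1
SI base units of angular frequency: 1/s

Answer: 1/s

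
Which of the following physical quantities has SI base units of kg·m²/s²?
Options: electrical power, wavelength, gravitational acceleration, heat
Checking the SI base units of each option:
  electrical power (P = IV): kg·m²/s³  ✗
  wavelength (λ = v/f): m  ✗
  gravitational acceleration (g = GM/r²): m/s²  ✗
  heat (Q = mcΔT): kg·m²/s²  ✓ matches

Only heat has units kg·m²/s².

Answer: heat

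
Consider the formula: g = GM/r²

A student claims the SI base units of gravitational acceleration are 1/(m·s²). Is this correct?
Units of each symbol in g = GM/r²:
  G (gravitational constant): m³/(kg·s²)
  M (mass): kg
  r (distance): m  → to the power 2 in the denominator, contributes 1/m²

Multiplying the contributions: [m³/(kg·s²)] · [kg] · [1/m²]
Adding exponents of each base unit: m: 1, s: -2
SI base units of gravitational acceleration: m/s²

The claimed units 1/(m·s²) (exponents m: -1, s: -2) do not match the derived units m/s² (exponents m: 1, s: -2), so the claim is incorrect.

Answer: No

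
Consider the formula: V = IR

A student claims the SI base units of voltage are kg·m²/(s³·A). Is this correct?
Units of each symbol in V = IR:
  I (current): A
  R (resistance, in ohms): kg·m²/(s³·A²)

Multiplying the contributions: [A] · [kg·m²/(s³·A²)]
Adding exponents of each base unit: kg: 1, m: 2, s: -3, A: -1
SI base units of voltage: kg·m²/(s³·A)

The claimed units kg·m²/(s³·A) match the derived units, so the claim is correct.

Answer: Yes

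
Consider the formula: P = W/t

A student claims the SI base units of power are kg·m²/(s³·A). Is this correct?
Units of each symbol in P = W/t:
  W (work): kg·m²/s²
  t (time): s  → in the denominator, contributes 1/s

Multiplying the contributions: [kg·m²/s²] · [1/s]
Adding exponents of each base unit: kg: 1, m: 2, s: -3
SI base units of power: kg·m²/s³

The claimed units kg·m²/(s³·A) (exponents kg: 1, m: 2, s: -3, A: -1) do not match the derived units kg·m²/s³ (exponents kg: 1, m: 2, s: -3), so the claim is incorrect.

Answer: No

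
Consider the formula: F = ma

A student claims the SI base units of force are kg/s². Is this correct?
Units of each symbol in F = ma:
  m (mass): kg
  a (acceleration): m/s²

Multiplying the contributions: [kg] · [m/s²]
Adding exponents of each base unit: kg: 1, m: 1, s: -2
SI base units of force: kg·m/s²

The claimed units kg/s² (exponents kg: 1, s: -2) do not match the derived units kg·m/s² (exponents kg: 1, m: 1, s: -2), so the claim is incorrect.

Answer: No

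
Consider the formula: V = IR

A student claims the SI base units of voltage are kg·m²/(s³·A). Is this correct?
Units of each symbol in V = IR:
  I (current): A
  R (resistance, in ohms): kg·m²/(s³·A²)

Multiplying the contributions: [A] · [kg·m²/(s³·A²)]
Adding exponents of each base unit: kg: 1, m: 2, s: -3, A: -1
SI base units of voltage: kg·m²/(s³·A)

The claimed units kg·m²/(s³·A) match the derived units, so the claim is correct.

Answer: Yes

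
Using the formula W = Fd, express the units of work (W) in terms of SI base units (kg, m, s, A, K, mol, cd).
Units of each symbol in W = Fd:
  F (force): kg·m/s²
  d (displacement): m

Multiplying the contributions: [kg·m/s²] · [m]
Adding exponents of each base unit: kg: 1, m: 2, s: -2
SI base units of work: kg·m²/s²

Answer: kg·m²/s²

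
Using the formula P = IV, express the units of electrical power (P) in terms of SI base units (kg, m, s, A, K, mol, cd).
Units of each symbol in P = IV:
  I (current): A
  V (voltage, in volts): kg·m²/(s³·A)

Multiplying the contributions: [A] · [kg·m²/(s³·A)]
Adding exponents of each base unit: kg: 1, m: 2, s: -3
SI base units of electrical power: kg·m²/s³

Answer: kg·m²/s³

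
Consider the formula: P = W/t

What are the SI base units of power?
Units of each symbol in P = W/t:
  W (work): kg·m²/s²
  t (time): s  → in the denominator, contributes 1/s

Multiplying the contributions: [kg·m²/s²] · [1/s]
Adding exponents of each base unit: kg: 1, m: 2, s: -3
SI base units of power: kg·m²/s³

Answer: kg·m²/s³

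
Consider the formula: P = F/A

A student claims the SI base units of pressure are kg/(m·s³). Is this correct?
Units of each symbol in P = F/A:
  F (force): kg·m/s²
  A (area): m²  → in the denominator, contributes 1/m²

Multiplying the contributions: [kg·m/s²] · [1/m²]
Adding exponents of each base unit: kg: 1, m: -1, s: -2
SI base units of pressure: kg/(m·s²)

The claimed units kg/(m·s³) (exponents kg: 1, m: -1, s: -3) do not match the derived units kg/(m·s²) (exponents kg: 1, m: -1, s: -2), so the claim is incorrect.

Answer: No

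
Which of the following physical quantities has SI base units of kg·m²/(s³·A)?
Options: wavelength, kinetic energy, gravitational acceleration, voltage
Checking the SI base units of each option:
  wavelength (λ = v/f): m  ✗
  kinetic energy (E = ½mv²): kg·m²/s²  ✗
  gravitational acceleration (g = GM/r²): m/s²  ✗
  voltage (V = IR): kg·m²/(s³·A)  ✓ matches

Only voltage has units kg·m²/(s³·A).

Answer: voltage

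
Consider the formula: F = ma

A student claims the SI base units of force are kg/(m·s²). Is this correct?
Units of each symbol in F = ma:
  m (mass): kg
  a (acceleration): m/s²

Multiplying the contributions: [kg] · [m/s²]
Adding exponents of each base unit: kg: 1, m: 1, s: -2
SI base units of force: kg·m/s²

The claimed units kg/(m·s²) (exponents kg: 1, m: -1, s: -2) do not match the derived units kg·m/s² (exponents kg: 1, m: 1, s: -2), so the claim is incorrect.

Answer: No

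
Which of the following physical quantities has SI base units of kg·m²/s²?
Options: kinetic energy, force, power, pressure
Checking the SI base units of each option:
  kinetic energy (E = ½mv²): kg·m²/s²  ✓ matches
  force (F = ma): kg·m/s²  ✗
  power (P = W/t): kg·m²/s³  ✗
  pressure (P = F/A): kg/(m·s²)  ✗

Only kinetic energy has units kg·m²/s².

Answer: kinetic energy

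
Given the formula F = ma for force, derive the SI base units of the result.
Units of each symbol in F = ma:
  m (mass): kg
  a (acceleration): m/s²

Multiplying the contributions: [kg] · [m/s²]
Adding exponents of each base unit: kg: 1, m: 1, s: -2
SI base units of force: kg·m/s²

Answer: kg·m/s²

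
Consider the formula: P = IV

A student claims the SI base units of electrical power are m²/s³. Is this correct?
Units of each symbol in P = IV:
  I (current): A
  V (voltage, in volts): kg·m²/(s³·A)

Multiplying the contributions: [A] · [kg·m²/(s³·A)]
Adding exponents of each base unit: kg: 1, m: 2, s: -3
SI base units of electrical power: kg·m²/s³

The claimed units m²/s³ (exponents m: 2, s: -3) do not match the derived units kg·m²/s³ (exponents kg: 1, m: 2, s: -3), so the claim is incorrect.

Answer: No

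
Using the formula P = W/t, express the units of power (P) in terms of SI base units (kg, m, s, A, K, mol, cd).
Units of each symbol in P = W/t:
  W (work): kg·m²/s²
  t (time): s  → in the denominator, contributes 1/s

Multiplying the contributions: [kg·m²/s²] · [1/s]
Adding exponents of each base unit: kg: 1, m: 2, s: -3
SI base units of power: kg·m²/s³

Answer: kg·m²/s³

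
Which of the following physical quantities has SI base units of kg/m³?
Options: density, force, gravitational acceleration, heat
Checking the SI base units of each option:
  density (ρ = m/V): kg/m³  ✓ matches
  force (F = ma): kg·m/s²  ✗
  gravitational acceleration (g = GM/r²): m/s²  ✗
  heat (Q = mcΔT): kg·m²/s²  ✗

Only density has units kg/m³.

Answer: density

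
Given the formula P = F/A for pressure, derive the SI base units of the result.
Units of each symbol in P = F/A:
  F (force): kg·m/s²
  A (area): m²  → in the denominator, contributes 1/m²

Multiplying the contributions: [kg·m/s²] · [1/m²]
Adding exponents of each base unit: kg: 1, m: -1, s: -2
SI base units of pressure: kg/(m·s²)

Answer: kg/(m·s²)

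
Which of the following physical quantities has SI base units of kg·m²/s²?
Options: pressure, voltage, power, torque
Checking the SI base units of each option:
  pressure (P = F/A): kg/(m·s²)  ✗
  voltage (V = IR): kg·m²/(s³·A)  ✗
  power (P = W/t): kg·m²/s³  ✗
  torque (τ = Fr): kg·m²/s²  ✓ matches

Only torque has units kg·m²/s².

Answer: torque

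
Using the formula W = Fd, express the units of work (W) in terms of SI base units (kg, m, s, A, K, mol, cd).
Units of each symbol in W = Fd:
  F (force): kg·m/s²
  d (displacement): m

Multiplying the contributions: [kg·m/s²] · [m]
Adding exponents of each base unit: kg: 1, m: 2, s: -2
SI base units of work: kg·m²/s²

Answer: kg·m²/s²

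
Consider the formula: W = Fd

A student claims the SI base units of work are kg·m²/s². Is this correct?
Units of each symbol in W = Fd:
  F (force): kg·m/s²
  d (displacement): m

Multiplying the contributions: [kg·m/s²] · [m]
Adding exponents of each base unit: kg: 1, m: 2, s: -2
SI base units of work: kg·m²/s²

The claimed units kg·m²/s² match the derived units, so the claim is correct.

Answer: Yes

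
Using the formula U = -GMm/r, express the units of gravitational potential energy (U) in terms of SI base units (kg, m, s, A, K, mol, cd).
Units of each symbol in U = -GMm/r:
  G (gravitational constant): m³/(kg·s²)
  M (mass): kg
  m (mass): kg
  r (distance): m  → in the denominator, contributes 1/m
  The minus sign does not affect the units.

Multiplying the contributions: [m³/(kg·s²)] · [kg] · [kg] · [1/m]
Adding exponents of each base unit: kg: 1, m: 2, s: -2
SI base units of gravitational potential energy: kg·m²/s²

Answer: kg·m²/s²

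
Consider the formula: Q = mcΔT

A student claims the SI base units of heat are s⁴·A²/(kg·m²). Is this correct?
Units of each symbol in Q = mcΔT:
  m (mass): kg
  c (specific heat capacity, in J/(kg·K)): m²/(s²·K)
  ΔT (temperature change): K

Multiplying the contributions: [kg] · [m²/(s²·K)] · [K]
Adding exponents of each base unit: kg: 1, m: 2, s: -2
SI base units of heat: kg·m²/s²

The claimed units s⁴·A²/(kg·m²) (exponents kg: -1, m: -2, s: 4, A: 2) do not match the derived units kg·m²/s² (exponents kg: 1, m: 2, s: -2), so the claim is incorrect.

Answer: No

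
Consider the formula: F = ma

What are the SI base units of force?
Units of each symbol in F = ma:
  m (mass): kg
  a (acceleration): m/s²

Multiplying the contributions: [kg] · [m/s²]
Adding exponents of each base unit: kg: 1, m: 1, s: -2
SI base units of force: kg·m/s²

Answer: kg·m/s²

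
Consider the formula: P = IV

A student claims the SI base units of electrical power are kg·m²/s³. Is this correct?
Units of each symbol in P = IV:
  I (current): A
  V (voltage, in volts): kg·m²/(s³·A)

Multiplying the contributions: [A] · [kg·m²/(s³·A)]
Adding exponents of each base unit: kg: 1, m: 2, s: -3
SI base units of electrical power: kg·m²/s³

The claimed units kg·m²/s³ match the derived units, so the claim is correct.

Answer: Yes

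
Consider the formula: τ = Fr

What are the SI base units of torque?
Units of each symbol in τ = Fr:
  F (force): kg·m/s²
  r (lever arm): m

Multiplying the contributions: [kg·m/s²] · [m]
Adding exponents of each base unit: kg: 1, m: 2, s: -2
SI base units of torque: kg·m²/s²

Answer: kg·m²/s²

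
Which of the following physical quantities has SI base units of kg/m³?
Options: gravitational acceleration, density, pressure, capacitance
Checking the SI base units of each option:
  gravitational acceleration (g = GM/r²): m/s²  ✗
  density (ρ = m/V): kg/m³  ✓ matches
  pressure (P = F/A): kg/(m·s²)  ✗
  capacitance (C = Q/V): s⁴·A²/(kg·m²)  ✗

Only density has units kg/m³.

Answer: density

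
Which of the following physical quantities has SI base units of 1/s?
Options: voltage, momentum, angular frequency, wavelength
Checking the SI base units of each option:
  voltage (V = IR): kg·m²/(s³·A)  ✗
  momentum (p = mv): kg·m/s  ✗
  angular frequency (ω = 2πf): 1/s  ✓ matches
  wavelength (λ = v/f): m  ✗

Only angular frequency has units 1/s.

Answer: angular frequency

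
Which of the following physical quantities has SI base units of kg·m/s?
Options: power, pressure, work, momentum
Checking the SI base units of each option:
  power (P = W/t): kg·m²/s³  ✗
  pressure (P = F/A): kg/(m·s²)  ✗
  work (W = Fd): kg·m²/s²  ✗
  momentum (p = mv): kg·m/s  ✓ matches

Only momentum has units kg·m/s.

Answer: momentum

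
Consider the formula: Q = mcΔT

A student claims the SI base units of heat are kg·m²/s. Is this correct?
Units of each symbol in Q = mcΔT:
  m (mass): kg
  c (specific heat capacity, in J/(kg·K)): m²/(s²·K)
  ΔT (temperature change): K

Multiplying the contributions: [kg] · [m²/(s²·K)] · [K]
Adding exponents of each base unit: kg: 1, m: 2, s: -2
SI base units of heat: kg·m²/s²

The claimed units kg·m²/s (exponents kg: 1, m: 2, s: -1) do not match the derived units kg·m²/s² (exponents kg: 1, m: 2, s: -2), so the claim is incorrect.

Answer: No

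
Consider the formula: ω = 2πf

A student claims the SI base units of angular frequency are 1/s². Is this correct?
Units of each symbol in ω = 2πf:
  f (frequency): 1/s
  The factor 2π is dimensionless.

Multiplying the contributions: [1/s]
Adding exponents of each base unit: s: -1
SI base units of angular frequency: 1/s

The claimed units 1/s² (exponents s: -2) do not match the derived units 1/s (exponents s: -1), so the claim is incorrect.

Answer: No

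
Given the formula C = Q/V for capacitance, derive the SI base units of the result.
Units of each symbol in C = Q/V:
  Q (charge, in coulombs): s·A
  V (voltage, in volts): kg·m²/(s³·A)  → in the denominator, contributes s³·A/(kg·m²)

Multiplying the contributions: [s·A] · [s³·A/(kg·m²)]
Adding exponents of each base unit: kg: -1, m: -2, s: 4, A: 2
SI base units of capacitance: s⁴·A²/(kg·m²)

Answer: s⁴·A²/(kg·m²)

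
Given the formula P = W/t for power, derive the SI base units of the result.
Units of each symbol in P = W/t:
  W (work): kg·m²/s²
  t (time): s  → in the denominator, contributes 1/s

Multiplying the contributions: [kg·m²/s²] · [1/s]
Adding exponents of each base unit: kg: 1, m: 2, s: -3
SI base units of power: kg·m²/s³

Answer: kg·m²/s³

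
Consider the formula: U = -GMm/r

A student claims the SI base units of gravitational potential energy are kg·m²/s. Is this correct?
Units of each symbol in U = -GMm/r:
  G (gravitational constant): m³/(kg·s²)
  M (mass): kg
  m (mass): kg
  r (distance): m  → in the denominator, contributes 1/m
  The minus sign does not affect the units.

Multiplying the contributions: [m³/(kg·s²)] · [kg] · [kg] · [1/m]
Adding exponents of each base unit: kg: 1, m: 2, s: -2
SI base units of gravitational potential energy: kg·m²/s²

The claimed units kg·m²/s (exponents kg: 1, m: 2, s: -1) do not match the derived units kg·m²/s² (exponents kg: 1, m: 2, s: -2), so the claim is incorrect.

Answer: No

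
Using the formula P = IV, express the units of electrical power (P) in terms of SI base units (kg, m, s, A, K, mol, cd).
Units of each symbol in P = IV:
  I (current): A
  V (voltage, in volts): kg·m²/(s³·A)

Multiplying the contributions: [A] · [kg·m²/(s³·A)]
Adding exponents of each base unit: kg: 1, m: 2, s: -3
SI base units of electrical power: kg·m²/s³

Answer: kg·m²/s³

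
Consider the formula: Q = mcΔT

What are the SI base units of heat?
Units of each symbol in Q = mcΔT:
  m (mass): kg
  c (specific heat capacity, in J/(kg·K)): m²/(s²·K)
  ΔT (temperature change): K

Multiplying the contributions: [kg] · [m²/(s²·K)] · [K]
Adding exponents of each base unit: kg: 1, m: 2, s: -2
SI base units of heat: kg·m²/s²

Answer: kg·m²/s²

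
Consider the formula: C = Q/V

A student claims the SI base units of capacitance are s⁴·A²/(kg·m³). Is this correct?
Units of each symbol in C = Q/V:
  Q (charge, in coulombs): s·A
  V (voltage, in volts): kg·m²/(s³·A)  → in the denominator, contributes s³·A/(kg·m²)

Multiplying the contributions: [s·A] · [s³·A/(kg·m²)]
Adding exponents of each base unit: kg: -1, m: -2, s: 4, A: 2
SI base units of capacitance: s⁴·A²/(kg·m²)

The claimed units s⁴·A²/(kg·m³) (exponents kg: -1, m: -3, s: 4, A: 2) do not match the derived units s⁴·A²/(kg·m²) (exponents kg: -1, m: -2, s: 4, A: 2), so the claim is incorrect.

Answer: No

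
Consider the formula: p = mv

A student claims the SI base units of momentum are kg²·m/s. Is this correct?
Units of each symbol in p = mv:
  m (mass): kg
  v (velocity): m/s

Multiplying the contributions: [kg] · [m/s]
Adding exponents of each base unit: kg: 1, m: 1, s: -1
SI base units of momentum: kg·m/s

The claimed units kg²·m/s (exponents kg: 2, m: 1, s: -1) do not match the derived units kg·m/s (exponents kg: 1, m: 1, s: -1), so the claim is incorrect.

Answer: No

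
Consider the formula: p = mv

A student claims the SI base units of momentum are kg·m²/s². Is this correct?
Units of each symbol in p = mv:
  m (mass): kg
  v (velocity): m/s

Multiplying the contributions: [kg] · [m/s]
Adding exponents of each base unit: kg: 1, m: 1, s: -1
SI base units of momentum: kg·m/s

The claimed units kg·m²/s² (exponents kg: 1, m: 2, s: -2) do not match the derived units kg·m/s (exponents kg: 1, m: 1, s: -1), so the claim is incorrect.

Answer: No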